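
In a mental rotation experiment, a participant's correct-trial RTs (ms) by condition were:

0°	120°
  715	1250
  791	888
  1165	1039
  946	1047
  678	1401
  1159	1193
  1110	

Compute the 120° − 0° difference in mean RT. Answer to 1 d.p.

M(0°) = 6564/7 = 937.714
M(120°) = 6818/6 = 1136.333
Difference = 1136.333 − 937.714 = 198.619 ms

198.6 ms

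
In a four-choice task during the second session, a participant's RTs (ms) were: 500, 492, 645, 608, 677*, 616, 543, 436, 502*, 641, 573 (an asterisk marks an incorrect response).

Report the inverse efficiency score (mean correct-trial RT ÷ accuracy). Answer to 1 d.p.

Correct trials (n=9): 500, 492, 645, 608, 616, 543, 436, 641, 573
Mean correct RT = 5054/9 = 561.5556 ms
Proportion correct = 9/11
IES = 561.5556 / (9/11) = 686.346 ms

686.3 ms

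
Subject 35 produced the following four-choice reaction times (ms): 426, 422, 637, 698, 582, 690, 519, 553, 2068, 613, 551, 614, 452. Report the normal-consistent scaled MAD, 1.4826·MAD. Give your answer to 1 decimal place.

93.4 ms

Sorted: 422, 426, 452, 519, 551, 553, 582, 613, 614, 637, 690, 698, 2068 → median = 582
|x − 582| sorted: 0, 29, 31, 31, 32, 55, 63, 108, 116, 130, 156, 160, 1486 → MAD = 63
Robust SD ≈ 1.4826 × 63 = 93.404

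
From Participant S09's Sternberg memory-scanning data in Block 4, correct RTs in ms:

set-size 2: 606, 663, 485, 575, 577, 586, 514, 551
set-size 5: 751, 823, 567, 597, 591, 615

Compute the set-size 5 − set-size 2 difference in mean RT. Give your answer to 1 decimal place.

M(set-size 2) = 4557/8 = 569.625
M(set-size 5) = 3944/6 = 657.333
Difference = 657.333 − 569.625 = 87.708 ms

87.7 ms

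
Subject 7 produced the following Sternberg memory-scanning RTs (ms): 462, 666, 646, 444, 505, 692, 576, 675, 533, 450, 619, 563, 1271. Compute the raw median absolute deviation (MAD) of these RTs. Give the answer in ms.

Sorted: 444, 450, 462, 505, 533, 563, 576, 619, 646, 666, 675, 692, 1271 → median = 576
|x − 576|: 114, 90, 70, 132, 71, 116, 0, 99, 43, 126, 43, 13, 695
Sorted deviations: 0, 13, 43, 43, 70, 71, 90, 99, 114, 116, 126, 132, 695 → MAD = 90

90 ms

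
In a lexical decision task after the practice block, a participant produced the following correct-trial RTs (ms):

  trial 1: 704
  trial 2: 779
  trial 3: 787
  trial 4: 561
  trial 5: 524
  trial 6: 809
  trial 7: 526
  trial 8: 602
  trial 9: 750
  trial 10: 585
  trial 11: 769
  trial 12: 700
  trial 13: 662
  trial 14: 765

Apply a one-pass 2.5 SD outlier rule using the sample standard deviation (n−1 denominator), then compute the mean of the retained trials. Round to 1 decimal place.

680.2 ms

n = 14, ΣRT = 9523, M = 680.214
Σ(x−M)² = 136558.36; s = √(136558.36/13) = 102.491
Cutoffs: 680.214 ± 2.5·102.491 → [424.0, 936.4]
No RTs fall outside the cutoffs; all 14 retained. Mean = 9523/14 = 680.214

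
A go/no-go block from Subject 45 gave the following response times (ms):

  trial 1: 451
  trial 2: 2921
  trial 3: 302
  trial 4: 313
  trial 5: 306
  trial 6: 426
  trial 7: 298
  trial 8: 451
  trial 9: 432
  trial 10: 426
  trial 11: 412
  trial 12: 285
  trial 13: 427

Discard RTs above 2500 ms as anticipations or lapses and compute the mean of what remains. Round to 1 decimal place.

377.4 ms

Excluded: 2921
Retained (n=12): Σ = 4529
Mean = 4529/12 = 377.4167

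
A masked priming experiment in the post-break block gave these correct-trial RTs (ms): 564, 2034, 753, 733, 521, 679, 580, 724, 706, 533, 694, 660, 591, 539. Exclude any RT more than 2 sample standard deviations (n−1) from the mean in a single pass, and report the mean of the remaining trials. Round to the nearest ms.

n = 14, ΣRT = 10311, M = 736.500
Σ(x−M)² = 1898119.50; s = √(1898119.50/13) = 382.111
Cutoffs: 736.500 ± 2·382.111 → [-27.7, 1500.7]
Outside: 2034 → excluded.
Retained (n=13): Σ = 8277, mean = 8277/13 = 636.692

637 ms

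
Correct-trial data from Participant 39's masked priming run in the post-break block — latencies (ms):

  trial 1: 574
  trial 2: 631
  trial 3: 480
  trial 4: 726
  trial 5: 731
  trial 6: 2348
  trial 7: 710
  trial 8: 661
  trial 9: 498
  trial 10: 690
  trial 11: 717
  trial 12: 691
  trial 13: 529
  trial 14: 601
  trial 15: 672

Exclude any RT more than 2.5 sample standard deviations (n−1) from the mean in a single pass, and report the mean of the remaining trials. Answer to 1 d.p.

636.5 ms

n = 15, ΣRT = 11259, M = 750.600
Σ(x−M)² = 2830893.60; s = √(2830893.60/14) = 449.674
Cutoffs: 750.600 ± 2.5·449.674 → [-373.6, 1874.8]
Outside: 2348 → excluded.
Retained (n=14): Σ = 8911, mean = 8911/14 = 636.500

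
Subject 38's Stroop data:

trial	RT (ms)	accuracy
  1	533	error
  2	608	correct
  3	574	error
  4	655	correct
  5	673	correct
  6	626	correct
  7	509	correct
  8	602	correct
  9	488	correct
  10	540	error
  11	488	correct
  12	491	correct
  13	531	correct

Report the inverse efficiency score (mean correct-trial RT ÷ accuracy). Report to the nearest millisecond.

Correct trials (n=10): 608, 655, 673, 626, 509, 602, 488, 488, 491, 531
Mean correct RT = 5671/10 = 567.1000 ms
Proportion correct = 10/13
IES = 567.1000 / (10/13) = 737.230 ms

737 ms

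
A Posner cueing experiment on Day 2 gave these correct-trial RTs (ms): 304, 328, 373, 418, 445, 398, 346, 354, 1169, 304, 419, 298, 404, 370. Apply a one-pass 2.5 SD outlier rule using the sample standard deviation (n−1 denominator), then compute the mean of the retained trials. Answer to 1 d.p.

366.2 ms

n = 14, ΣRT = 5930, M = 423.571
Σ(x−M)² = 626993.43; s = √(626993.43/13) = 219.614
Cutoffs: 423.571 ± 2.5·219.614 → [-125.5, 972.6]
Outside: 1169 → excluded.
Retained (n=13): Σ = 4761, mean = 4761/13 = 366.231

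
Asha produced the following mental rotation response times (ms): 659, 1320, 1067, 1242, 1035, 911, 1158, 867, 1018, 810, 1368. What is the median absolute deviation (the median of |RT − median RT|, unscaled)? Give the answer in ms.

168 ms

Sorted: 659, 810, 867, 911, 1018, 1035, 1067, 1158, 1242, 1320, 1368 → median = 1035
|x − 1035|: 376, 285, 32, 207, 0, 124, 123, 168, 17, 225, 333
Sorted deviations: 0, 17, 32, 123, 124, 168, 207, 225, 285, 333, 376 → MAD = 168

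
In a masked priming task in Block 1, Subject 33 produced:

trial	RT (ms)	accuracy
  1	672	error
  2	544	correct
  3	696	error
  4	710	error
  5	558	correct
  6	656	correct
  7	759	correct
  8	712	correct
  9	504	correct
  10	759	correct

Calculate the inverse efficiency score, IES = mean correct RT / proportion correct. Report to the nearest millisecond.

Correct trials (n=7): 544, 558, 656, 759, 712, 504, 759
Mean correct RT = 4492/7 = 641.7143 ms
Proportion correct = 7/10
IES = 641.7143 / (7/10) = 916.735 ms

917 ms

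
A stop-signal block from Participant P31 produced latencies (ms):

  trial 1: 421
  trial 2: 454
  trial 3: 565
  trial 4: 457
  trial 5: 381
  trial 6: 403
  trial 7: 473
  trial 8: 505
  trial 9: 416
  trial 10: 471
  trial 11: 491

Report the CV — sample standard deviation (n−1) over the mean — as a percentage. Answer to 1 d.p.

11.4%

n = 11, Σ = 5037, M = 457.9091
Σ(x−M)² = 27244.909; s = √(27244.909/10) = 52.1967
CV = 52.1967 / 457.9091 = 0.11399 = 11.399%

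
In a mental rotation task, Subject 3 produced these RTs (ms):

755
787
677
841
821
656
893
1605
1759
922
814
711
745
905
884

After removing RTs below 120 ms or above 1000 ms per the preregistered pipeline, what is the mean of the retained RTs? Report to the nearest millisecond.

Excluded: 1605, 1759
Retained (n=13): Σ = 10411
Mean = 10411/13 = 800.8462

801 ms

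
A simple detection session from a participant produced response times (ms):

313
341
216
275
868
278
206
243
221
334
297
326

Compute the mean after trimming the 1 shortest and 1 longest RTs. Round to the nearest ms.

Sorted: 206, 216, 221, 243, 275, 278, 297, 313, 326, 334, 341, 868
Drop lowest 1 (206) and highest 1 (868)
Remaining (n=10): Σ = 2844, mean = 2844/10 = 284.400

284 ms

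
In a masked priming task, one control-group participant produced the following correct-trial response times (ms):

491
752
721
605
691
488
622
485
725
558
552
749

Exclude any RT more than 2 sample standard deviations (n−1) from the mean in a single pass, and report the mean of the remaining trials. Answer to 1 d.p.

n = 12, ΣRT = 7439, M = 619.917
Σ(x−M)² = 121318.92; s = √(121318.92/11) = 105.019
Cutoffs: 619.917 ± 2·105.019 → [409.9, 830.0]
No RTs fall outside the cutoffs; all 12 retained. Mean = 7439/12 = 619.917

619.9 ms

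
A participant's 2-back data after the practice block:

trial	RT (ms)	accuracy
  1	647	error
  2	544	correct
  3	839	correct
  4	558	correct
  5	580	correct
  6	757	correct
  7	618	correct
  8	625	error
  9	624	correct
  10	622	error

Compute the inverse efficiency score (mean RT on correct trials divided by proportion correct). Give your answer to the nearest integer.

922 ms

Correct trials (n=7): 544, 839, 558, 580, 757, 618, 624
Mean correct RT = 4520/7 = 645.7143 ms
Proportion correct = 7/10
IES = 645.7143 / (7/10) = 922.449 ms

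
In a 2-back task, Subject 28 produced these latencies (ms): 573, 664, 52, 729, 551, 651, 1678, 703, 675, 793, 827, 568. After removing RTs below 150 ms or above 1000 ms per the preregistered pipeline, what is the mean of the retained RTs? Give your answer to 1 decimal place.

673.4 ms

Excluded: 52, 1678
Retained (n=10): Σ = 6734
Mean = 6734/10 = 673.4000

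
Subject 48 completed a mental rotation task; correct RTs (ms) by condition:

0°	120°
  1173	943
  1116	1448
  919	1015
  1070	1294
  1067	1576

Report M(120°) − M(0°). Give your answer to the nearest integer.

M(0°) = 5345/5 = 1069.000
M(120°) = 6276/5 = 1255.200
Difference = 1255.200 − 1069.000 = 186.200 ms

186 ms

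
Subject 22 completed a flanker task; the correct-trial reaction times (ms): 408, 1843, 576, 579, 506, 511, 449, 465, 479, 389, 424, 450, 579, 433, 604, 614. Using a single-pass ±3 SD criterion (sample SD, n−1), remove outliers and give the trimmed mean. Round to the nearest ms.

n = 16, ΣRT = 9309, M = 581.812
Σ(x−M)² = 1776600.44; s = √(1776600.44/15) = 344.151
Cutoffs: 581.812 ± 3·344.151 → [-450.6, 1614.3]
Outside: 1843 → excluded.
Retained (n=15): Σ = 7466, mean = 7466/15 = 497.733

498 ms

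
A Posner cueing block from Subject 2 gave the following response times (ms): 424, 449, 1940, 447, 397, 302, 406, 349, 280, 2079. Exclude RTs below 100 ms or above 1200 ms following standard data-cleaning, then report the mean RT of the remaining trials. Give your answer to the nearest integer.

Excluded: 1940, 2079
Retained (n=8): Σ = 3054
Mean = 3054/8 = 381.7500

382 ms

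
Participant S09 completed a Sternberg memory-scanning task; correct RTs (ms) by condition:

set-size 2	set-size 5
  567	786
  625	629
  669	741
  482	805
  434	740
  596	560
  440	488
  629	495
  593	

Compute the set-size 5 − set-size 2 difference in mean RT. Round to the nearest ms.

M(set-size 2) = 5035/9 = 559.444
M(set-size 5) = 5244/8 = 655.500
Difference = 655.500 − 559.444 = 96.056 ms

96 ms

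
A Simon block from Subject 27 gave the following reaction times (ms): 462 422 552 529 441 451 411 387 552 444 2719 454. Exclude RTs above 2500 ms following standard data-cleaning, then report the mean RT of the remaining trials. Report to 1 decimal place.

Excluded: 2719
Retained (n=11): Σ = 5105
Mean = 5105/11 = 464.0909

464.1 ms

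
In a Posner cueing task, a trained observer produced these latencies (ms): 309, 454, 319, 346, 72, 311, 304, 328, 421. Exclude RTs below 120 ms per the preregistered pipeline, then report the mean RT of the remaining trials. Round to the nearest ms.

Excluded: 72
Retained (n=8): Σ = 2792
Mean = 2792/8 = 349.0000

349 ms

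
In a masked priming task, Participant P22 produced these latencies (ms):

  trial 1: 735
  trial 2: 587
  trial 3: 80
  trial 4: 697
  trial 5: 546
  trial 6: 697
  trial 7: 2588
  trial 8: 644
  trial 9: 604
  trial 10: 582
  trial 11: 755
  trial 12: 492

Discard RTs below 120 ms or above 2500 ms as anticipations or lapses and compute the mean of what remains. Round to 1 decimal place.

Excluded: 80, 2588
Retained (n=10): Σ = 6339
Mean = 6339/10 = 633.9000

633.9 ms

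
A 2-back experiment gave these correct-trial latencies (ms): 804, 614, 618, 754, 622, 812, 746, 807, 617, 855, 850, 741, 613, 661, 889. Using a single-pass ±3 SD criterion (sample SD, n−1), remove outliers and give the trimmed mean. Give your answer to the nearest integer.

n = 15, ΣRT = 11003, M = 733.533
Σ(x−M)² = 143083.73; s = √(143083.73/14) = 101.095
Cutoffs: 733.533 ± 3·101.095 → [430.2, 1036.8]
No RTs fall outside the cutoffs; all 15 retained. Mean = 11003/15 = 733.533

734 ms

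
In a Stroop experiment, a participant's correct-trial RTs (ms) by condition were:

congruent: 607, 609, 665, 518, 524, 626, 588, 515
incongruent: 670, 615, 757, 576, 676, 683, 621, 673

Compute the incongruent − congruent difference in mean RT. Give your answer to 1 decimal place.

77.4 ms

M(congruent) = 4652/8 = 581.500
M(incongruent) = 5271/8 = 658.875
Difference = 658.875 − 581.500 = 77.375 ms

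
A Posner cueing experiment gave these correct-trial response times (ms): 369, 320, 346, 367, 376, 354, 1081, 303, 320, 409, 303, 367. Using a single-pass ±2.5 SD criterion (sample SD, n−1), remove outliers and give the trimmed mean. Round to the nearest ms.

n = 12, ΣRT = 4915, M = 409.583
Σ(x−M)² = 503104.92; s = √(503104.92/11) = 213.862
Cutoffs: 409.583 ± 2.5·213.862 → [-125.1, 944.2]
Outside: 1081 → excluded.
Retained (n=11): Σ = 3834, mean = 3834/11 = 348.545

349 ms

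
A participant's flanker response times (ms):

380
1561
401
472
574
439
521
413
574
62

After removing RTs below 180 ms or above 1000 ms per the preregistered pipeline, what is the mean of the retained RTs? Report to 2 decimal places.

471.75 ms

Excluded: 62, 1561
Retained (n=8): Σ = 3774
Mean = 3774/8 = 471.7500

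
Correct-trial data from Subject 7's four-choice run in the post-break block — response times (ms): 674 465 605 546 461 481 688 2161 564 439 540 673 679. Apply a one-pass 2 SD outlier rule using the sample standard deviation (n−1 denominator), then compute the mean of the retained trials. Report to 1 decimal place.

n = 13, ΣRT = 8976, M = 690.462
Σ(x−M)² = 2440593.23; s = √(2440593.23/12) = 450.980
Cutoffs: 690.462 ± 2·450.980 → [-211.5, 1592.4]
Outside: 2161 → excluded.
Retained (n=12): Σ = 6815, mean = 6815/12 = 567.917

567.9 ms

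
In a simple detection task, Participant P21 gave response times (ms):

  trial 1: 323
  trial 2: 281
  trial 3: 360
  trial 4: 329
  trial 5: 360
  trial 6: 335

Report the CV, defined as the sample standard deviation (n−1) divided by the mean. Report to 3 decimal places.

n = 6, Σ = 1988, M = 331.3333
Σ(x−M)² = 4265.333; s = √(4265.333/5) = 29.2073
CV = 29.2073 / 331.3333 = 0.08815

0.088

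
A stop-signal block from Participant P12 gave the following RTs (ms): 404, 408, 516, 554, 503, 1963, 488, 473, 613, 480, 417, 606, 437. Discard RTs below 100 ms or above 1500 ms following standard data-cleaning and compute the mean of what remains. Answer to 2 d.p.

491.58 ms

Excluded: 1963
Retained (n=12): Σ = 5899
Mean = 5899/12 = 491.5833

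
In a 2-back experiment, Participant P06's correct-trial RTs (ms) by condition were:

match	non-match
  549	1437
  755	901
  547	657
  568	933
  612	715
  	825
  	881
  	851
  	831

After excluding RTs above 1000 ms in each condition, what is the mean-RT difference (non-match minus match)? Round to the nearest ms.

non-match: exclude 1437
M(match) = 3031/5 = 606.200
M(non-match) = 6594/8 = 824.250
Difference = 824.250 − 606.200 = 218.050 ms

218 ms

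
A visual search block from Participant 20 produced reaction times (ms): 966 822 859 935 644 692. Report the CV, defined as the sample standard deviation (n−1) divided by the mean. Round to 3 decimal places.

0.158

n = 6, Σ = 4918, M = 819.6667
Σ(x−M)² = 83425.333; s = √(83425.333/5) = 129.1707
CV = 129.1707 / 819.6667 = 0.15759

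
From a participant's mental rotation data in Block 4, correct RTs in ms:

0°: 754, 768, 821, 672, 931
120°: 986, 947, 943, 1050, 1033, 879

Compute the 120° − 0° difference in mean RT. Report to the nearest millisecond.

M(0°) = 3946/5 = 789.200
M(120°) = 5838/6 = 973.000
Difference = 973.000 − 789.200 = 183.800 ms

184 ms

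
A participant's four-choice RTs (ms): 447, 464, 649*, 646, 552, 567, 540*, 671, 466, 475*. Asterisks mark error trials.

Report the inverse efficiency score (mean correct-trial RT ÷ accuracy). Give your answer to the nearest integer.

Correct trials (n=7): 447, 464, 646, 552, 567, 671, 466
Mean correct RT = 3813/7 = 544.7143 ms
Proportion correct = 7/10
IES = 544.7143 / (7/10) = 778.163 ms

778 ms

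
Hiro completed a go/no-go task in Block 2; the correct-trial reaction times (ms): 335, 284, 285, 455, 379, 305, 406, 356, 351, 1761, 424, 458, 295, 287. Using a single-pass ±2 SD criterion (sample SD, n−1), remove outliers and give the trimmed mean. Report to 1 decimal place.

n = 14, ΣRT = 6381, M = 455.786
Σ(x−M)² = 1884256.36; s = √(1884256.36/13) = 380.714
Cutoffs: 455.786 ± 2·380.714 → [-305.6, 1217.2]
Outside: 1761 → excluded.
Retained (n=13): Σ = 4620, mean = 4620/13 = 355.385

355.4 ms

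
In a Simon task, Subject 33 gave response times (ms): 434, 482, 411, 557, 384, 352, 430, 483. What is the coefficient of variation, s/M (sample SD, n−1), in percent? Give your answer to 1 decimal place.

n = 8, Σ = 3533, M = 441.6250
Σ(x−M)² = 29137.875; s = √(29137.875/7) = 64.5179
CV = 64.5179 / 441.6250 = 0.14609 = 14.609%

14.6%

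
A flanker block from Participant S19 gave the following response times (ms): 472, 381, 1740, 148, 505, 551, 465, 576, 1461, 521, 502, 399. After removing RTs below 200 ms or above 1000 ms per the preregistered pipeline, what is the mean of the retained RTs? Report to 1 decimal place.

Excluded: 148, 1461, 1740
Retained (n=9): Σ = 4372
Mean = 4372/9 = 485.7778

485.8 ms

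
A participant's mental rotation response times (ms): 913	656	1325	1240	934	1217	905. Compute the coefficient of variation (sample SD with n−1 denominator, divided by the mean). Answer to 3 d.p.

n = 7, Σ = 7190, M = 1027.1429
Σ(x−M)² = 344442.857; s = √(344442.857/6) = 239.5979
CV = 239.5979 / 1027.1429 = 0.23327

0.233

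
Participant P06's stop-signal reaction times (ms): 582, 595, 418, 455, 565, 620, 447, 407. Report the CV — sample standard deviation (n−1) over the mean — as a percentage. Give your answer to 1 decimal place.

17.1%

n = 8, Σ = 4089, M = 511.1250
Σ(x−M)² = 53590.875; s = √(53590.875/7) = 87.4977
CV = 87.4977 / 511.1250 = 0.17119 = 17.119%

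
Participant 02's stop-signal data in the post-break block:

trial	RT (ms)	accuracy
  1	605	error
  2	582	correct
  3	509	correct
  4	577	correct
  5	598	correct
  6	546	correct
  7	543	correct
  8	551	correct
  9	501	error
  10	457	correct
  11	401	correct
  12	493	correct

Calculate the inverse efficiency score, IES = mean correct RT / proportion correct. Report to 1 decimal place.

630.8 ms

Correct trials (n=10): 582, 509, 577, 598, 546, 543, 551, 457, 401, 493
Mean correct RT = 5257/10 = 525.7000 ms
Proportion correct = 10/12
IES = 525.7000 / (10/12) = 630.840 ms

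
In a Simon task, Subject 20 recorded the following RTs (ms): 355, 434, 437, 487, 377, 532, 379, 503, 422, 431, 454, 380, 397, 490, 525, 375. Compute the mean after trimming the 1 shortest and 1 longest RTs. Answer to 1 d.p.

Sorted: 355, 375, 377, 379, 380, 397, 422, 431, 434, 437, 454, 487, 490, 503, 525, 532
Drop lowest 1 (355) and highest 1 (532)
Remaining (n=14): Σ = 6091, mean = 6091/14 = 435.071

435.1 ms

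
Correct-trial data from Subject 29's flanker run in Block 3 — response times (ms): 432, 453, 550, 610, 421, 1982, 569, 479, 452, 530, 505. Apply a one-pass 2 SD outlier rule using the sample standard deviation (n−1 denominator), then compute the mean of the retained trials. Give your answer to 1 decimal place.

n = 11, ΣRT = 6983, M = 634.818
Σ(x−M)² = 2032493.64; s = √(2032493.64/10) = 450.832
Cutoffs: 634.818 ± 2·450.832 → [-266.8, 1536.5]
Outside: 1982 → excluded.
Retained (n=10): Σ = 5001, mean = 5001/10 = 500.100

500.1 ms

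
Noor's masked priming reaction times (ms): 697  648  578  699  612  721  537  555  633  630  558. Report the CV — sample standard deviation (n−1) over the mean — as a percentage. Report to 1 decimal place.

10.1%

n = 11, Σ = 6868, M = 624.3636
Σ(x−M)² = 40000.545; s = √(40000.545/10) = 63.2460
CV = 63.2460 / 624.3636 = 0.10130 = 10.130%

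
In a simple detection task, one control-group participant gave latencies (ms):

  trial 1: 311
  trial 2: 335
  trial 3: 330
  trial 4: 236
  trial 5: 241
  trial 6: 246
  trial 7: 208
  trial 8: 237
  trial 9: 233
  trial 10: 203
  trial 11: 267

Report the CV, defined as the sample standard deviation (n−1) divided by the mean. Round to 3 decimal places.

n = 11, Σ = 2847, M = 258.8182
Σ(x−M)² = 21503.636; s = √(21503.636/10) = 46.3720
CV = 46.3720 / 258.8182 = 0.17917

0.179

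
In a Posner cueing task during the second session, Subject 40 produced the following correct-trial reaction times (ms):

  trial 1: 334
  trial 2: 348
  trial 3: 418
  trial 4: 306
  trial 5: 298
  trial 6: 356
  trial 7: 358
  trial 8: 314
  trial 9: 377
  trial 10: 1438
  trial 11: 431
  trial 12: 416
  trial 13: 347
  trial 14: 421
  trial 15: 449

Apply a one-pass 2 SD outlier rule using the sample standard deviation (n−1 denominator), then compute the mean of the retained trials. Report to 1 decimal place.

369.5 ms

n = 15, ΣRT = 6611, M = 440.733
Σ(x−M)² = 1097672.93; s = √(1097672.93/14) = 280.009
Cutoffs: 440.733 ± 2·280.009 → [-119.3, 1000.8]
Outside: 1438 → excluded.
Retained (n=14): Σ = 5173, mean = 5173/14 = 369.500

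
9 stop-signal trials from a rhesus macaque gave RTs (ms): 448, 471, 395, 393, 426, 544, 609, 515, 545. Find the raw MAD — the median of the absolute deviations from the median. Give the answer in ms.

Sorted: 393, 395, 426, 448, 471, 515, 544, 545, 609 → median = 471
|x − 471|: 23, 0, 76, 78, 45, 73, 138, 44, 74
Sorted deviations: 0, 23, 44, 45, 73, 74, 76, 78, 138 → MAD = 73

73 ms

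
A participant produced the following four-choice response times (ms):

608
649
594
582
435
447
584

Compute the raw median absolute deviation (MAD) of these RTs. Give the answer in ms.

24 ms

Sorted: 435, 447, 582, 584, 594, 608, 649 → median = 584
|x − 584|: 24, 65, 10, 2, 149, 137, 0
Sorted deviations: 0, 2, 10, 24, 65, 137, 149 → MAD = 24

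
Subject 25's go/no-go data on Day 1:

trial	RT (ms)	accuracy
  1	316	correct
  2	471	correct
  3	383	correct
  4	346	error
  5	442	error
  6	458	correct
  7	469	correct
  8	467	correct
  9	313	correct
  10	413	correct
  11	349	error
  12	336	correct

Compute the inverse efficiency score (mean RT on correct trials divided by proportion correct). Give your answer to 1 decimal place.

537.2 ms

Correct trials (n=9): 316, 471, 383, 458, 469, 467, 313, 413, 336
Mean correct RT = 3626/9 = 402.8889 ms
Proportion correct = 9/12
IES = 402.8889 / (9/12) = 537.185 ms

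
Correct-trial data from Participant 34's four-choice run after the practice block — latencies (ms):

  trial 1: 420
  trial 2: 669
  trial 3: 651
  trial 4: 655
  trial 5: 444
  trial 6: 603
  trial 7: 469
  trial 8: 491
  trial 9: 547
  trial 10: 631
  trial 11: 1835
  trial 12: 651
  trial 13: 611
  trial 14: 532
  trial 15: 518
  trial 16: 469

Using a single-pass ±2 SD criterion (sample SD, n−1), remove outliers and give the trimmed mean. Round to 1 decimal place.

557.4 ms

n = 16, ΣRT = 10196, M = 637.250
Σ(x−M)² = 1634199.00; s = √(1634199.00/15) = 330.071
Cutoffs: 637.250 ± 2·330.071 → [-22.9, 1297.4]
Outside: 1835 → excluded.
Retained (n=15): Σ = 8361, mean = 8361/15 = 557.400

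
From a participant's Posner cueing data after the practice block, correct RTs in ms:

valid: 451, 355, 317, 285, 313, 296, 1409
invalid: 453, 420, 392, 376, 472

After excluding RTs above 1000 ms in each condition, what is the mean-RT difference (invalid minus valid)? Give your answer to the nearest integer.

valid: exclude 1409
M(valid) = 2017/6 = 336.167
M(invalid) = 2113/5 = 422.600
Difference = 422.600 − 336.167 = 86.433 ms

86 ms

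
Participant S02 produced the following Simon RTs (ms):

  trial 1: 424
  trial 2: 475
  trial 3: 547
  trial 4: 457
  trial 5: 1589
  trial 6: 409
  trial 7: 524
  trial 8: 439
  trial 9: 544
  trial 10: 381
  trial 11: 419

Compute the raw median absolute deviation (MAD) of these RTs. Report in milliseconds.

48 ms

Sorted: 381, 409, 419, 424, 439, 457, 475, 524, 544, 547, 1589 → median = 457
|x − 457|: 33, 18, 90, 0, 1132, 48, 67, 18, 87, 76, 38
Sorted deviations: 0, 18, 18, 33, 38, 48, 67, 76, 87, 90, 1132 → MAD = 48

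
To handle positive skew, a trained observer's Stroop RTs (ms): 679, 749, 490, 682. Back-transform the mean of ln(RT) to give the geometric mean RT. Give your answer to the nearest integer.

ln(RT): 6.5206, 6.6187, 6.1944, 6.5250
Mean ln(RT) = 25.8588/4 = 6.46470
Geometric mean = exp(6.46470) = 642.07 ms

642 ms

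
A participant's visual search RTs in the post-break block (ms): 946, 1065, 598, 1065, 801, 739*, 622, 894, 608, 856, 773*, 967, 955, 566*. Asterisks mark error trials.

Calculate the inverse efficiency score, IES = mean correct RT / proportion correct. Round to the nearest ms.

1085 ms

Correct trials (n=11): 946, 1065, 598, 1065, 801, 622, 894, 608, 856, 967, 955
Mean correct RT = 9377/11 = 852.4545 ms
Proportion correct = 11/14
IES = 852.4545 / (11/14) = 1084.942 ms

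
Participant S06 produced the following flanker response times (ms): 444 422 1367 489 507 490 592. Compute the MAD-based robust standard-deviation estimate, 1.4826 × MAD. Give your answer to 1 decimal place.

Sorted: 422, 444, 489, 490, 507, 592, 1367 → median = 490
|x − 490| sorted: 0, 1, 17, 46, 68, 102, 877 → MAD = 46
Robust SD ≈ 1.4826 × 46 = 68.200

68.2 ms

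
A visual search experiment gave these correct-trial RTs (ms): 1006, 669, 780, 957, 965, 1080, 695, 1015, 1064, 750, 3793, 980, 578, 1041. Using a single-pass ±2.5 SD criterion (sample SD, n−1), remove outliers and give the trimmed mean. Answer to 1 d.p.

n = 14, ΣRT = 15373, M = 1098.071
Σ(x−M)² = 8173678.93; s = √(8173678.93/13) = 792.934
Cutoffs: 1098.071 ± 2.5·792.934 → [-884.3, 3080.4]
Outside: 3793 → excluded.
Retained (n=13): Σ = 11580, mean = 11580/13 = 890.769

890.8 ms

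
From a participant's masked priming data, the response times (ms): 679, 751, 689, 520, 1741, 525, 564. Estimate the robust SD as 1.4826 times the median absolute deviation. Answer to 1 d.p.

170.5 ms

Sorted: 520, 525, 564, 679, 689, 751, 1741 → median = 679
|x − 679| sorted: 0, 10, 72, 115, 154, 159, 1062 → MAD = 115
Robust SD ≈ 1.4826 × 115 = 170.499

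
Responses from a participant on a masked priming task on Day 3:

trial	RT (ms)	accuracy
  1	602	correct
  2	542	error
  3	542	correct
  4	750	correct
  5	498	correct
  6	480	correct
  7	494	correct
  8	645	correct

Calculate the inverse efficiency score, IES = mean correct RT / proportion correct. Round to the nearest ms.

655 ms

Correct trials (n=7): 602, 542, 750, 498, 480, 494, 645
Mean correct RT = 4011/7 = 573.0000 ms
Proportion correct = 7/8
IES = 573.0000 / (7/8) = 654.857 ms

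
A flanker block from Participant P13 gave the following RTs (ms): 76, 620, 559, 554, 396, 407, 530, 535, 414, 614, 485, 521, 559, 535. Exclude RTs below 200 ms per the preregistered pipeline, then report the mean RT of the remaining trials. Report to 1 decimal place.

Excluded: 76
Retained (n=13): Σ = 6729
Mean = 6729/13 = 517.6154

517.6 ms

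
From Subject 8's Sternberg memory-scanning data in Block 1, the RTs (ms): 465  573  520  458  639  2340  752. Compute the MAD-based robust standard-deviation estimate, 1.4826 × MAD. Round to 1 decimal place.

160.1 ms

Sorted: 458, 465, 520, 573, 639, 752, 2340 → median = 573
|x − 573| sorted: 0, 53, 66, 108, 115, 179, 1767 → MAD = 108
Robust SD ≈ 1.4826 × 108 = 160.121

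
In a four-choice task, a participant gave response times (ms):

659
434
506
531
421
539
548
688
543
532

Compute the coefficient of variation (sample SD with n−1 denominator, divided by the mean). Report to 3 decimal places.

n = 10, Σ = 5401, M = 540.1000
Σ(x−M)² = 62836.900; s = √(62836.900/9) = 83.5576
CV = 83.5576 / 540.1000 = 0.15471

0.155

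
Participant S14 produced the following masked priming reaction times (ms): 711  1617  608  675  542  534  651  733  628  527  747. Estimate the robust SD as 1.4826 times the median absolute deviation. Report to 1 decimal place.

Sorted: 527, 534, 542, 608, 628, 651, 675, 711, 733, 747, 1617 → median = 651
|x − 651| sorted: 0, 23, 24, 43, 60, 82, 96, 109, 117, 124, 966 → MAD = 82
Robust SD ≈ 1.4826 × 82 = 121.573

121.6 ms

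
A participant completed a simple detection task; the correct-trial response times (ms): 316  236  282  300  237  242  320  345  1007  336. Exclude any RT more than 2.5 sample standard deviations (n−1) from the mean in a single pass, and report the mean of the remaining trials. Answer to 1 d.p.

290.4 ms

n = 10, ΣRT = 3621, M = 362.100
Σ(x−M)² = 477014.90; s = √(477014.90/9) = 230.221
Cutoffs: 362.100 ± 2.5·230.221 → [-213.5, 937.7]
Outside: 1007 → excluded.
Retained (n=9): Σ = 2614, mean = 2614/9 = 290.444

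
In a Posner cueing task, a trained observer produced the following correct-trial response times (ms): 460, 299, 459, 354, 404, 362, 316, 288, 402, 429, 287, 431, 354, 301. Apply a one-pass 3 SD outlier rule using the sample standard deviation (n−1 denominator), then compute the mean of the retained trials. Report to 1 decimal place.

367.6 ms

n = 14, ΣRT = 5146, M = 367.571
Σ(x−M)² = 52227.43; s = √(52227.43/13) = 63.384
Cutoffs: 367.571 ± 3·63.384 → [177.4, 557.7]
No RTs fall outside the cutoffs; all 14 retained. Mean = 5146/14 = 367.571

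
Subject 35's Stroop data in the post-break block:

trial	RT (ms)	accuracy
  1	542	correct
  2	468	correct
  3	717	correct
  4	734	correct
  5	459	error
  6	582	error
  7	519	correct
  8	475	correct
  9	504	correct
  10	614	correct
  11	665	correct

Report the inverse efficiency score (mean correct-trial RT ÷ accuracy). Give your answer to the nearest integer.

711 ms

Correct trials (n=9): 542, 468, 717, 734, 519, 475, 504, 614, 665
Mean correct RT = 5238/9 = 582.0000 ms
Proportion correct = 9/11
IES = 582.0000 / (9/11) = 711.333 ms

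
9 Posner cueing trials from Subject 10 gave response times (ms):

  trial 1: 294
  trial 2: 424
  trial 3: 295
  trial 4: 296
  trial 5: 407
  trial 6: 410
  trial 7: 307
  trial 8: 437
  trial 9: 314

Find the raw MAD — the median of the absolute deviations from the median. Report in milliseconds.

Sorted: 294, 295, 296, 307, 314, 407, 410, 424, 437 → median = 314
|x − 314|: 20, 110, 19, 18, 93, 96, 7, 123, 0
Sorted deviations: 0, 7, 18, 19, 20, 93, 96, 110, 123 → MAD = 20

20 ms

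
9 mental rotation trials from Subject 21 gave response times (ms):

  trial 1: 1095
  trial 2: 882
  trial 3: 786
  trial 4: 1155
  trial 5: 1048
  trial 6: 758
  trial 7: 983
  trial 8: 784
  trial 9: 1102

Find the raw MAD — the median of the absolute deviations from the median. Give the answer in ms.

Sorted: 758, 784, 786, 882, 983, 1048, 1095, 1102, 1155 → median = 983
|x − 983|: 112, 101, 197, 172, 65, 225, 0, 199, 119
Sorted deviations: 0, 65, 101, 112, 119, 172, 197, 199, 225 → MAD = 119

119 ms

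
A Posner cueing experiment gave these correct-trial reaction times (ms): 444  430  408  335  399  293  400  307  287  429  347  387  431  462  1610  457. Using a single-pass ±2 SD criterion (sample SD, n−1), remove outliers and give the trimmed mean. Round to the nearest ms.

n = 16, ΣRT = 7426, M = 464.125
Σ(x−M)² = 1450173.75; s = √(1450173.75/15) = 310.931
Cutoffs: 464.125 ± 2·310.931 → [-157.7, 1086.0]
Outside: 1610 → excluded.
Retained (n=15): Σ = 5816, mean = 5816/15 = 387.733

388 ms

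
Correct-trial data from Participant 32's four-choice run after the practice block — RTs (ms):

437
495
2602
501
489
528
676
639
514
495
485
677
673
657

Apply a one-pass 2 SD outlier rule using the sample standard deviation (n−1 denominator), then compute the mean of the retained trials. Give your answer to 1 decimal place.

558.9 ms

n = 14, ΣRT = 9868, M = 704.857
Σ(x−M)² = 3972423.71; s = √(3972423.71/13) = 552.785
Cutoffs: 704.857 ± 2·552.785 → [-400.7, 1810.4]
Outside: 2602 → excluded.
Retained (n=13): Σ = 7266, mean = 7266/13 = 558.923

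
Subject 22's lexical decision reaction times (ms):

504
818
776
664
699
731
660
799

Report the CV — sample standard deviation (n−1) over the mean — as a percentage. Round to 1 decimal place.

n = 8, Σ = 5651, M = 706.3750
Σ(x−M)² = 71449.875; s = √(71449.875/7) = 101.0303
CV = 101.0303 / 706.3750 = 0.14303 = 14.303%

14.3%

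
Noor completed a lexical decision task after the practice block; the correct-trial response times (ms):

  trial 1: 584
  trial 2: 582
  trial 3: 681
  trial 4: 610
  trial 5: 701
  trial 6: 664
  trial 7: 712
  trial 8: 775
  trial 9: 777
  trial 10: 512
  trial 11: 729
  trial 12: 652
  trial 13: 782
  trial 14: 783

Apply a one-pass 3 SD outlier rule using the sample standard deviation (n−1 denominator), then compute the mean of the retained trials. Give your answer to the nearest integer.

682 ms

n = 14, ΣRT = 9544, M = 681.714
Σ(x−M)² = 96256.86; s = √(96256.86/13) = 86.049
Cutoffs: 681.714 ± 3·86.049 → [423.6, 939.9]
No RTs fall outside the cutoffs; all 14 retained. Mean = 9544/14 = 681.714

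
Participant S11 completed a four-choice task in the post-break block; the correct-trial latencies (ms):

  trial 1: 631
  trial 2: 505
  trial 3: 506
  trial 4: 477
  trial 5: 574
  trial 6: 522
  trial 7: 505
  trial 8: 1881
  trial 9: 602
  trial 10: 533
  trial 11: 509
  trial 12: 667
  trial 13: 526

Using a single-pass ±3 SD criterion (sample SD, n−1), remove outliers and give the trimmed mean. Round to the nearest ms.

546 ms

n = 13, ΣRT = 8438, M = 649.077
Σ(x−M)² = 1682124.92; s = √(1682124.92/12) = 374.402
Cutoffs: 649.077 ± 3·374.402 → [-474.1, 1772.3]
Outside: 1881 → excluded.
Retained (n=12): Σ = 6557, mean = 6557/12 = 546.417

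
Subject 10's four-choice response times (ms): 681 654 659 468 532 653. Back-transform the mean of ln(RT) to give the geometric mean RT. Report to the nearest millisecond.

602 ms

ln(RT): 6.5236, 6.4831, 6.4907, 6.1485, 6.2766, 6.4816
Mean ln(RT) = 38.4041/6 = 6.40068
Geometric mean = exp(6.40068) = 602.25 ms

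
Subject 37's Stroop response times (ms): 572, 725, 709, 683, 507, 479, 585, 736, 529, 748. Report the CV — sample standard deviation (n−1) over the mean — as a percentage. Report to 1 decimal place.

16.5%

n = 10, Σ = 6273, M = 627.3000
Σ(x−M)² = 96682.100; s = √(96682.100/9) = 103.6458
CV = 103.6458 / 627.3000 = 0.16523 = 16.523%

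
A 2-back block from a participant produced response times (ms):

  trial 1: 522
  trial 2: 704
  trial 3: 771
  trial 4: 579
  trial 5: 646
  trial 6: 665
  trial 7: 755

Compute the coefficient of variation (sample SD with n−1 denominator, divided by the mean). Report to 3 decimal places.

0.136

n = 7, Σ = 4642, M = 663.1429
Σ(x−M)² = 49038.857; s = √(49038.857/6) = 90.4054
CV = 90.4054 / 663.1429 = 0.13633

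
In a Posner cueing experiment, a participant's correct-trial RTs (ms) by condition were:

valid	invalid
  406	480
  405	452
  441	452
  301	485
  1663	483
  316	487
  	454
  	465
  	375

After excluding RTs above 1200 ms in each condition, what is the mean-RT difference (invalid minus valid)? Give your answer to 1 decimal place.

valid: exclude 1663
M(valid) = 1869/5 = 373.800
M(invalid) = 4133/9 = 459.222
Difference = 459.222 − 373.800 = 85.422 ms

85.4 ms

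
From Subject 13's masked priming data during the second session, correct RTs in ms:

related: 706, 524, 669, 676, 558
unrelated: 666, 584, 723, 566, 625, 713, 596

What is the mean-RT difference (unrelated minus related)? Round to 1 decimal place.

12.4 ms

M(related) = 3133/5 = 626.600
M(unrelated) = 4473/7 = 639.000
Difference = 639.000 − 626.600 = 12.400 ms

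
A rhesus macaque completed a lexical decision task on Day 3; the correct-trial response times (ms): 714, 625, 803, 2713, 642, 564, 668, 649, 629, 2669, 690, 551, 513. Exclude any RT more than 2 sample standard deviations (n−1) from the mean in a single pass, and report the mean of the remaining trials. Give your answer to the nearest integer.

n = 13, ΣRT = 12430, M = 956.154
Σ(x−M)² = 7180363.69; s = √(7180363.69/12) = 773.540
Cutoffs: 956.154 ± 2·773.540 → [-590.9, 2503.2]
Outside: 2669, 2713 → excluded.
Retained (n=11): Σ = 7048, mean = 7048/11 = 640.727

641 ms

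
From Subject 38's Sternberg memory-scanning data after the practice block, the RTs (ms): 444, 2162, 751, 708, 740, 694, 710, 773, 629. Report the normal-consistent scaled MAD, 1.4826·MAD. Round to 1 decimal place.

Sorted: 444, 629, 694, 708, 710, 740, 751, 773, 2162 → median = 710
|x − 710| sorted: 0, 2, 16, 30, 41, 63, 81, 266, 1452 → MAD = 41
Robust SD ≈ 1.4826 × 41 = 60.787

60.8 ms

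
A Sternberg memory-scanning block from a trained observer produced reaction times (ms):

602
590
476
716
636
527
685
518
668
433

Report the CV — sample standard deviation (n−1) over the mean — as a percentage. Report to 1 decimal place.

16.1%

n = 10, Σ = 5851, M = 585.1000
Σ(x−M)² = 79802.900; s = √(79802.900/9) = 94.1647
CV = 94.1647 / 585.1000 = 0.16094 = 16.094%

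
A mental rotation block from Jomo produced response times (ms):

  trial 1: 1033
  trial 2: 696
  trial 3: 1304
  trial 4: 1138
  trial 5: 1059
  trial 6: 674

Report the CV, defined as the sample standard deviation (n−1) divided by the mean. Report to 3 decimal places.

0.254

n = 6, Σ = 5904, M = 984.0000
Σ(x−M)² = 313186.000; s = √(313186.000/5) = 250.2742
CV = 250.2742 / 984.0000 = 0.25434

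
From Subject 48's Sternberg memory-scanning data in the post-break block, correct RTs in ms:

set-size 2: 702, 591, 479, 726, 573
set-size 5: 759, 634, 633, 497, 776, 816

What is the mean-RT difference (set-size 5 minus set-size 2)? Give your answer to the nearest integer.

M(set-size 2) = 3071/5 = 614.200
M(set-size 5) = 4115/6 = 685.833
Difference = 685.833 − 614.200 = 71.633 ms

72 ms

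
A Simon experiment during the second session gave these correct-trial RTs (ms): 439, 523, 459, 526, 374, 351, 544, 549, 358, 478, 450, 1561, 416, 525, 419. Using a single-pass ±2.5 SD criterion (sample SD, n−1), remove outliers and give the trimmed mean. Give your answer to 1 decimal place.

457.9 ms

n = 15, ΣRT = 7972, M = 531.467
Σ(x−M)² = 1197279.73; s = √(1197279.73/14) = 292.438
Cutoffs: 531.467 ± 2.5·292.438 → [-199.6, 1262.6]
Outside: 1561 → excluded.
Retained (n=14): Σ = 6411, mean = 6411/14 = 457.929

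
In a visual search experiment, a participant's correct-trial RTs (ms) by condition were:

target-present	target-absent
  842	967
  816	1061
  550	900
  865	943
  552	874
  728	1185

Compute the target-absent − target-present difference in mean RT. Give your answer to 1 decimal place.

M(target-present) = 4353/6 = 725.500
M(target-absent) = 5930/6 = 988.333
Difference = 988.333 − 725.500 = 262.833 ms

262.8 ms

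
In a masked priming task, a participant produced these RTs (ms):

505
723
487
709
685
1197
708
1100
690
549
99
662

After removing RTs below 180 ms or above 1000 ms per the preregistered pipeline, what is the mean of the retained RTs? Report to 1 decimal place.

635.3 ms

Excluded: 99, 1100, 1197
Retained (n=9): Σ = 5718
Mean = 5718/9 = 635.3333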